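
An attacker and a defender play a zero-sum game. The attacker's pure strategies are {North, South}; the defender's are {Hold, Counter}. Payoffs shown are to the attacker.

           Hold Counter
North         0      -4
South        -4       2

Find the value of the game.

Row minima: North → -4, South → -4; maximin = -4.
Column maxima: Hold → 0, Counter → 2; minimax = 0.
-4 ≠ 0, so there is no saddle point; optimal play is mixed.
Let the attacker play North with probability p. Expected payoff against Hold: 0p + (-4)(1−p) = 4p − 4; against Counter: (-4)p + 2(1−p) = −6p + 2.
Setting these equal: 4p − 4 = −6p + 2 ⇒ 10p = 6 ⇒ p = 3/5, and the value is (4)·(3/5) − 4 = -8/5.
For the defender: with q = P(Hold), equating North's and South's payoffs gives 4q − 4 = −6q + 2 ⇒ q = 3/5.

-8/5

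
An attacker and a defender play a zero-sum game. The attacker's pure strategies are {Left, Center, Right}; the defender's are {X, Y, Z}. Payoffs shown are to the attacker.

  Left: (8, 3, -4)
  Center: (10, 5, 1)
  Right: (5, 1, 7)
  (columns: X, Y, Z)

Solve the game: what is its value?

Row minima: Left → -4, Center → 1, Right → 1; maximin = 1.
Column maxima: X → 10, Y → 5, Z → 7; minimax = 5.
1 ≠ 5, so there is no saddle point; optimal play is mixed.
Left is strictly dominated by Center, so the attacker never plays it.
X is strictly dominated by Y (it gives the attacker strictly more in every row), so the defender never plays it.
On the remaining 2×2 (Center, Right vs Y, Z):
Let the attacker play Center with probability p. Expected payoff against Y: 5p + 1(1−p) = 4p + 1; against Z: 1p + 7(1−p) = −6p + 7.
Setting these equal: 4p + 1 = −6p + 7 ⇒ 10p = 6 ⇒ p = 3/5, and the value is (4)·(3/5) + 1 = 17/5.
For the defender: with q = P(Y), equating Center's and Right's payoffs gives 4q + 1 = −6q + 7 ⇒ q = 3/5.

17/5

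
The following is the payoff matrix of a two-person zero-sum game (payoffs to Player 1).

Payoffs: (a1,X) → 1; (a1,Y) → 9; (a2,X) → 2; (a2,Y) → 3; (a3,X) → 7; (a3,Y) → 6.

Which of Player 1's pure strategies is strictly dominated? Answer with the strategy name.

a2

a3 gives a strictly higher payoff than a2 against every column: 7 > 2, 6 > 3.
So a2 is strictly dominated and Player 1 never plays it.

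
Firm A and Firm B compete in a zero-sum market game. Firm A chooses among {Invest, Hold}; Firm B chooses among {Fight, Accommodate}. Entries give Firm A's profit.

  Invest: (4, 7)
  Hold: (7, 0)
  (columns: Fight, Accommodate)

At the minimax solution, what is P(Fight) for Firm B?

7/10

Row minima: Invest → 4, Hold → 0; maximin = 4.
Column maxima: Fight → 7, Accommodate → 7; minimax = 7.
4 ≠ 7, so there is no saddle point; optimal play is mixed.
Let Firm A play Invest with probability p. Expected payoff against Fight: 4p + 7(1−p) = −3p + 7; against Accommodate: 7p + 0(1−p) = 7p.
Setting these equal: −3p + 7 = 7p ⇒ −10p = -7 ⇒ p = 7/10, and the value is (-3)·(7/10) + 7 = 49/10.
For Firm B: with q = P(Fight), equating Invest's and Hold's payoffs gives −3q + 7 = 7q ⇒ q = 7/10.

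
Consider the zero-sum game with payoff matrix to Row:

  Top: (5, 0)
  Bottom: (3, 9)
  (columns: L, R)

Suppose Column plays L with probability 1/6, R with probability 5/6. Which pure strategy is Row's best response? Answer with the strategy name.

Bottom

Expected payoff of Top: (1/6)·5 + (5/6)·0 = 5/6.
Expected payoff of Bottom: (1/6)·3 + (5/6)·9 = 8.
The largest is 8, so Row's best response is Bottom.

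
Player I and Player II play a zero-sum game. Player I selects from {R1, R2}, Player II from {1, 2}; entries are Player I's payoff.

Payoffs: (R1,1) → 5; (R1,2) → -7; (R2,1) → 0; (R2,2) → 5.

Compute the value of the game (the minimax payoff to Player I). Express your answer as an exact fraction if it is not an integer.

Row minima: R1 → -7, R2 → 0; maximin = 0.
Column maxima: 1 → 5, 2 → 5; minimax = 5.
0 ≠ 5, so there is no saddle point; optimal play is mixed.
Let Player I play R1 with probability p. Expected payoff against 1: 5p + 0(1−p) = 5p; against 2: (-7)p + 5(1−p) = −12p + 5.
Setting these equal: 5p = −12p + 5 ⇒ 17p = 5 ⇒ p = 5/17, and the value is (5)·(5/17) = 25/17.
For Player II: with q = P(1), equating R1's and R2's payoffs gives 12q − 7 = −5q + 5 ⇒ q = 12/17.

25/17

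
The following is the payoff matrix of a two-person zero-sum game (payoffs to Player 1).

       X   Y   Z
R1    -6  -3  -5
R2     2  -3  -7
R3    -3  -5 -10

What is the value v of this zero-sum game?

-26/5

Row minima: R1 → -6, R2 → -7, R3 → -10; maximin = -6.
Column maxima: X → 2, Y → -3, Z → -5; minimax = -5.
-6 ≠ -5, so there is no saddle point; optimal play is mixed.
R3 is strictly dominated by R2, so Player 1 never plays it.
Y is strictly dominated by Z (it gives Player 1 strictly more in every row), so Player 2 never plays it.
On the remaining 2×2 (R1, R2 vs X, Z):
Let Player 1 play R1 with probability p. Expected payoff against X: (-6)p + 2(1−p) = −8p + 2; against Z: (-5)p + (-7)(1−p) = 2p − 7.
Setting these equal: −8p + 2 = 2p − 7 ⇒ −10p = -9 ⇒ p = 9/10, and the value is (-8)·(9/10) + 2 = -26/5.
For Player 2: with q = P(X), equating R1's and R2's payoffs gives −q − 5 = 9q − 7 ⇒ q = 1/5.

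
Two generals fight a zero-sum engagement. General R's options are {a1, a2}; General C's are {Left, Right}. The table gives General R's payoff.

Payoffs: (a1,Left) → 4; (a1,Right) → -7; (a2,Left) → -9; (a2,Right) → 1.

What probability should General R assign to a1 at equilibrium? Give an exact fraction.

Row minima: a1 → -7, a2 → -9; maximin = -7.
Column maxima: Left → 4, Right → 1; minimax = 1.
-7 ≠ 1, so there is no saddle point; optimal play is mixed.
Let General R play a1 with probability p. Expected payoff against Left: 4p + (-9)(1−p) = 13p − 9; against Right: (-7)p + 1(1−p) = −8p + 1.
Setting these equal: 13p − 9 = −8p + 1 ⇒ 21p = 10 ⇒ p = 10/21, and the value is (13)·(10/21) − 9 = -59/21.
For General C: with q = P(Left), equating a1's and a2's payoffs gives 11q − 7 = −10q + 1 ⇒ q = 8/21.

10/21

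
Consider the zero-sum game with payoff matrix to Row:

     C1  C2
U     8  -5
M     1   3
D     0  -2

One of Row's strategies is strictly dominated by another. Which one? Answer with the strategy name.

D

M gives a strictly higher payoff than D against every column: 1 > 0, 3 > -2.
So D is strictly dominated and Row never plays it.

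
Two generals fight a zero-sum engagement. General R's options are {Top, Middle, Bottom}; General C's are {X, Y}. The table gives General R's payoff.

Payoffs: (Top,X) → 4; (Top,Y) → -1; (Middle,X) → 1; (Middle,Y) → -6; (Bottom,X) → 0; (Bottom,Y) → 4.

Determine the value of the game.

16/9

Row minima: Top → -1, Middle → -6, Bottom → 0; maximin = 0.
Column maxima: X → 4, Y → 4; minimax = 4.
0 ≠ 4, so there is no saddle point; optimal play is mixed.
Middle is strictly dominated by Top, so General R never plays it.
On the remaining 2×2 (Top, Bottom vs X, Y):
Let General R play Top with probability p. Expected payoff against X: 4p + 0(1−p) = 4p; against Y: (-1)p + 4(1−p) = −5p + 4.
Setting these equal: 4p = −5p + 4 ⇒ 9p = 4 ⇒ p = 4/9, and the value is (4)·(4/9) = 16/9.
For General C: with q = P(X), equating Top's and Bottom's payoffs gives 5q − 1 = −4q + 4 ⇒ q = 5/9.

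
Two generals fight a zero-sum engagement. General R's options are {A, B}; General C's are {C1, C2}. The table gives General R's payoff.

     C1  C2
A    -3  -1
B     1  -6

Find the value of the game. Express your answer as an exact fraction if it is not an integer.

Row minima: A → -3, B → -6; maximin = -3.
Column maxima: C1 → 1, C2 → -1; minimax = -1.
-3 ≠ -1, so there is no saddle point; optimal play is mixed.
Let General R play A with probability p. Expected payoff against C1: (-3)p + 1(1−p) = −4p + 1; against C2: (-1)p + (-6)(1−p) = 5p − 6.
Setting these equal: −4p + 1 = 5p − 6 ⇒ −9p = -7 ⇒ p = 7/9, and the value is (-4)·(7/9) + 1 = -19/9.
For General C: with q = P(C1), equating A's and B's payoffs gives −2q − 1 = 7q − 6 ⇒ q = 5/9.

-19/9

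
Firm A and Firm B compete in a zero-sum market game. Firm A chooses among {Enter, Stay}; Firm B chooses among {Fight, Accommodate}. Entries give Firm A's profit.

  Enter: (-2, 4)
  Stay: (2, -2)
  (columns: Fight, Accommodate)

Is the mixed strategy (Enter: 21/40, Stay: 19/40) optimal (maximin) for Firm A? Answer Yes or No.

Against Fight this mix gives (21/40)·(-2) + (19/40)·2 = -1/10.
Against Accommodate this mix gives (21/40)·4 + (19/40)·(-2) = 23/20.
Firm B will play Fight, holding Firm A to -1/10. Shifting weight toward the row that does better against Fight would raise this floor (the equalizing mix achieves 2/5 against both Fight and Accommodate), so the proposed strategy is not optimal.

No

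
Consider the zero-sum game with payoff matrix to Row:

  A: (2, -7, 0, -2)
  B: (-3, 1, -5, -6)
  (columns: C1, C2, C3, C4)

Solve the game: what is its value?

Row minima: A → -7, B → -6; maximin = -6.
Column maxima: C1 → 2, C2 → 1, C3 → 0, C4 → -2; minimax = -2.
-6 ≠ -2, so there is no saddle point; optimal play is mixed.
C1 is strictly dominated by C3 (it gives Row strictly more in every row), so Column never plays it.
C3 is strictly dominated by C4 (it gives Row strictly more in every row), so Column never plays it.
On the remaining 2×2 (A, B vs C2, C4):
Let Row play A with probability p. Expected payoff against C2: (-7)p + 1(1−p) = −8p + 1; against C4: (-2)p + (-6)(1−p) = 4p − 6.
Setting these equal: −8p + 1 = 4p − 6 ⇒ −12p = -7 ⇒ p = 7/12, and the value is (-8)·(7/12) + 1 = -11/3.
For Column: with q = P(C2), equating A's and B's payoffs gives −5q − 2 = 7q − 6 ⇒ q = 1/3.

-11/3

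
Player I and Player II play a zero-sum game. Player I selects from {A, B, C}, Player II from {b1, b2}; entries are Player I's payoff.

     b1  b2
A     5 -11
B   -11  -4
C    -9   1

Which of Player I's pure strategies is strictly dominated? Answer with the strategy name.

C gives a strictly higher payoff than B against every column: -9 > -11, 1 > -4.
So B is strictly dominated and Player I never plays it.

B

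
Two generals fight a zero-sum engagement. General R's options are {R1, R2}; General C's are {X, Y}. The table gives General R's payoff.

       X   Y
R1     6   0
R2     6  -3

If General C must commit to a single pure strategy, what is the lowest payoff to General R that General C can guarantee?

Column maxima: X → 6, Y → 0.
The smallest of these is 0.

0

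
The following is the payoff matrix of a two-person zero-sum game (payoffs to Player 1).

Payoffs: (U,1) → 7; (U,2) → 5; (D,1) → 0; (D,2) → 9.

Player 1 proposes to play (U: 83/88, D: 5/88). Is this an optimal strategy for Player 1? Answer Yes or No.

Against 1 this mix gives (83/88)·7 + (5/88)·0 = 581/88.
Against 2 this mix gives (83/88)·5 + (5/88)·9 = 115/22.
Player 2 will play 2, holding Player 1 to 115/22. Shifting weight toward the row that does better against 2 would raise this floor (the equalizing mix achieves 63/11 against both 2 and 1), so the proposed strategy is not optimal.

No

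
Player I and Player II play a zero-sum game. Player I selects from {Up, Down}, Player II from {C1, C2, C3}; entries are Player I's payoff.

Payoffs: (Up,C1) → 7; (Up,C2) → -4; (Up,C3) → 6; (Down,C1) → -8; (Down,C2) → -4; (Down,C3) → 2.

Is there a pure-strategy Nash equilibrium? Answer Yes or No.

Row minima: Up → -4, Down → -8; maximin = -4.
Column maxima: C1 → 7, C2 → -4, C3 → 6; minimax = -4.
maximin = minimax = -4, so a saddle point exists.

Yes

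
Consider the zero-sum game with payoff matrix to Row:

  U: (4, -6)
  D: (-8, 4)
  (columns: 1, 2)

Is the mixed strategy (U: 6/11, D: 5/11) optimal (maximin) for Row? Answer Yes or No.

Against 1 this mix gives (6/11)·4 + (5/11)·(-8) = -16/11.
Against 2 this mix gives (6/11)·(-6) + (5/11)·4 = -16/11.
All of Column's active replies (1, 2) yield -16/11, and no column does worse for Row. The mix makes Column indifferent and guarantees -16/11, so it is optimal.

Yes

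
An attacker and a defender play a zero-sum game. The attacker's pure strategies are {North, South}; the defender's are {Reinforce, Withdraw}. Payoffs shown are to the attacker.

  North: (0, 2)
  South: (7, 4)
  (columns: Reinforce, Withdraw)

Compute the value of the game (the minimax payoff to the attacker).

4

Row minima: North → 0, South → 4; maximin = 4.
Column maxima: Reinforce → 7, Withdraw → 4; minimax = 4.
Since maximin = minimax = 4, there is a saddle point and the value is 4.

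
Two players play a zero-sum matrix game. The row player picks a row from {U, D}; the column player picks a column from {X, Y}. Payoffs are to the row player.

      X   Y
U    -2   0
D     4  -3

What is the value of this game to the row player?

-2/3

Row minima: U → -2, D → -3; maximin = -2.
Column maxima: X → 4, Y → 0; minimax = 0.
-2 ≠ 0, so there is no saddle point; optimal play is mixed.
Let the row player play U with probability p. Expected payoff against X: (-2)p + 4(1−p) = −6p + 4; against Y: 0p + (-3)(1−p) = 3p − 3.
Setting these equal: −6p + 4 = 3p − 3 ⇒ −9p = -7 ⇒ p = 7/9, and the value is (-6)·(7/9) + 4 = -2/3.
For the column player: with q = P(X), equating U's and D's payoffs gives −2q = 7q − 3 ⇒ q = 1/3.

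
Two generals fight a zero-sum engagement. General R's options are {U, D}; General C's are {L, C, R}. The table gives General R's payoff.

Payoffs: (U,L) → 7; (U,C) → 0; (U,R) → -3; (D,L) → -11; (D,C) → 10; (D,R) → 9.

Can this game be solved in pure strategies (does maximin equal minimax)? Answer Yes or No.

Row minima: U → -3, D → -11; maximin = -3.
Column maxima: L → 7, C → 10, R → 9; minimax = 7.
-3 ≠ 7, so no pure-strategy equilibrium exists.

No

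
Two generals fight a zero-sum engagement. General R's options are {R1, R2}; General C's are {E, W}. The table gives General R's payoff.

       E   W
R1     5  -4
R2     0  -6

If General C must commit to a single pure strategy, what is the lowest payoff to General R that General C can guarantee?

Column maxima: E → 5, W → -4.
The smallest of these is -4.

-4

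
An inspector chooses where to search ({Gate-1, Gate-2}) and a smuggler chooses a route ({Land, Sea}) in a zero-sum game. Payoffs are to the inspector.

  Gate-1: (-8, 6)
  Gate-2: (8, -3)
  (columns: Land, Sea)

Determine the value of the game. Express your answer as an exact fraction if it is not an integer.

Row minima: Gate-1 → -8, Gate-2 → -3; maximin = -3.
Column maxima: Land → 8, Sea → 6; minimax = 6.
-3 ≠ 6, so there is no saddle point; optimal play is mixed.
Let the inspector play Gate-1 with probability p. Expected payoff against Land: (-8)p + 8(1−p) = −16p + 8; against Sea: 6p + (-3)(1−p) = 9p − 3.
Setting these equal: −16p + 8 = 9p − 3 ⇒ −25p = -11 ⇒ p = 11/25, and the value is (-16)·(11/25) + 8 = 24/25.
For the smuggler: with q = P(Land), equating Gate-1's and Gate-2's payoffs gives −14q + 6 = 11q − 3 ⇒ q = 9/25.

24/25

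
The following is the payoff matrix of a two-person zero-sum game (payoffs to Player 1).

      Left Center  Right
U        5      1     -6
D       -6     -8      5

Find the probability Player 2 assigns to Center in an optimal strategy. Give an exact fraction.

Row minima: U → -6, D → -8; maximin = -6.
Column maxima: Left → 5, Center → 1, Right → 5; minimax = 1.
-6 ≠ 1, so there is no saddle point; optimal play is mixed.
Left is strictly dominated by Center (it gives Player 1 strictly more in every row), so Player 2 never plays it.
On the remaining 2×2 (U, D vs Center, Right):
Let Player 1 play U with probability p. Expected payoff against Center: 1p + (-8)(1−p) = 9p − 8; against Right: (-6)p + 5(1−p) = −11p + 5.
Setting these equal: 9p − 8 = −11p + 5 ⇒ 20p = 13 ⇒ p = 13/20, and the value is (9)·(13/20) − 8 = -43/20.
For Player 2: with q = P(Center), equating U's and D's payoffs gives 7q − 6 = −13q + 5 ⇒ q = 11/20.

11/20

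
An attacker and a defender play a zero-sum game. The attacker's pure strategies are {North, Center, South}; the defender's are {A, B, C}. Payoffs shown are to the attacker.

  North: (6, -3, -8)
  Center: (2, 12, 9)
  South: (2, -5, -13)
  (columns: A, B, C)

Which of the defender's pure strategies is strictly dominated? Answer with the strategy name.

B

C holds the attacker's payoff strictly below B in every row: -8 < -3, 9 < 12, -13 < -5.
So B is strictly dominated for the defender.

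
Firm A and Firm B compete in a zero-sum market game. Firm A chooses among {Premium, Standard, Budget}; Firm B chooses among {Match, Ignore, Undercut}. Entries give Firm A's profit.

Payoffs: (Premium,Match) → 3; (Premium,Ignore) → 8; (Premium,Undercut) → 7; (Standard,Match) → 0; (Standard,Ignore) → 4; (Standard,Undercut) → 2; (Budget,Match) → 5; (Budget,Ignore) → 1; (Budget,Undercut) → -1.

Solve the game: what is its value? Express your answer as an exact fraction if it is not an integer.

19/5

Row minima: Premium → 3, Standard → 0, Budget → -1; maximin = 3.
Column maxima: Match → 5, Ignore → 8, Undercut → 7; minimax = 5.
3 ≠ 5, so there is no saddle point; optimal play is mixed.
Standard is strictly dominated by Premium, so Firm A never plays it.
Ignore is strictly dominated by Undercut (it gives Firm A strictly more in every row), so Firm B never plays it.
On the remaining 2×2 (Premium, Budget vs Match, Undercut):
Let Firm A play Premium with probability p. Expected payoff against Match: 3p + 5(1−p) = −2p + 5; against Undercut: 7p + (-1)(1−p) = 8p − 1.
Setting these equal: −2p + 5 = 8p − 1 ⇒ −10p = -6 ⇒ p = 3/5, and the value is (-2)·(3/5) + 5 = 19/5.
For Firm B: with q = P(Match), equating Premium's and Budget's payoffs gives −4q + 7 = 6q − 1 ⇒ q = 4/5.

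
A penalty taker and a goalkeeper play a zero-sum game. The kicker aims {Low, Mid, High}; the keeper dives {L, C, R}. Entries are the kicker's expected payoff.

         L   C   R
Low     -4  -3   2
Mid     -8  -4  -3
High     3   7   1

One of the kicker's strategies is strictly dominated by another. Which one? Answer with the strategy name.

Low gives a strictly higher payoff than Mid against every column: -4 > -8, -3 > -4, 2 > -3.
So Mid is strictly dominated and the kicker never plays it.

Mid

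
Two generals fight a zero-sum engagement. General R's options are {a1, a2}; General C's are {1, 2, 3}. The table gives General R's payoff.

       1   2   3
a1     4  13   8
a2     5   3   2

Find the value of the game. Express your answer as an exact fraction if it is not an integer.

Row minima: a1 → 4, a2 → 2; maximin = 4.
Column maxima: 1 → 5, 2 → 13, 3 → 8; minimax = 5.
4 ≠ 5, so there is no saddle point; optimal play is mixed.
2 is strictly dominated by 3 (it gives General R strictly more in every row), so General C never plays it.
On the remaining 2×2 (a1, a2 vs 1, 3):
Let General R play a1 with probability p. Expected payoff against 1: 4p + 5(1−p) = −p + 5; against 3: 8p + 2(1−p) = 6p + 2.
Setting these equal: −p + 5 = 6p + 2 ⇒ −7p = -3 ⇒ p = 3/7, and the value is (-1)·(3/7) + 5 = 32/7.
For General C: with q = P(1), equating a1's and a2's payoffs gives −4q + 8 = 3q + 2 ⇒ q = 6/7.

32/7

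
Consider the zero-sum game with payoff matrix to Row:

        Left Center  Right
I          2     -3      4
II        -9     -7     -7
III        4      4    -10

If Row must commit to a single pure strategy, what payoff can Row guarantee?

-3

Row minima: I → -3, II → -9, III → -10.
The best of these is -3.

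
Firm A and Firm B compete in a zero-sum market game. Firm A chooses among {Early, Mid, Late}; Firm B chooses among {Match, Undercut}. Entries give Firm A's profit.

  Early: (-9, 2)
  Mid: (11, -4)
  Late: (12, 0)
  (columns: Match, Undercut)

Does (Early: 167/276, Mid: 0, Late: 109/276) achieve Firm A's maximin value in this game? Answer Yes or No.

Against Match this mix gives (167/276)·(-9) + (109/276)·12 = -65/92.
Against Undercut this mix gives (167/276)·2 + (109/276)·0 = 167/138.
Firm B will play Match, holding Firm A to -65/92. Shifting weight toward the row that does better against Match would raise this floor (the equalizing mix achieves 24/23 against both Match and Undercut), so the proposed strategy is not optimal.

No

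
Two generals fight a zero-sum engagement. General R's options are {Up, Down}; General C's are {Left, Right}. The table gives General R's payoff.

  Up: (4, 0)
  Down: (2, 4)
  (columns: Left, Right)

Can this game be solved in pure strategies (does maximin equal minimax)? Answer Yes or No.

No

Row minima: Up → 0, Down → 2; maximin = 2.
Column maxima: Left → 4, Right → 4; minimax = 4.
2 ≠ 4, so no pure-strategy equilibrium exists.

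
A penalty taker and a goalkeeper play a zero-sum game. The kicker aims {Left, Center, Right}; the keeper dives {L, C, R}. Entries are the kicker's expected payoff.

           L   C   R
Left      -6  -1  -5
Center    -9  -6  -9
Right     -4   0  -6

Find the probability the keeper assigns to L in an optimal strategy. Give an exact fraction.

1/3

Row minima: Left → -6, Center → -9, Right → -6; maximin = -6.
Column maxima: L → -4, C → 0, R → -5; minimax = -5.
-6 ≠ -5, so there is no saddle point; optimal play is mixed.
Center is strictly dominated by Left, so the kicker never plays it.
C is strictly dominated by L (it gives the kicker strictly more in every row), so the keeper never plays it.
On the remaining 2×2 (Left, Right vs L, R):
Let the kicker play Left with probability p. Expected payoff against L: (-6)p + (-4)(1−p) = −2p − 4; against R: (-5)p + (-6)(1−p) = p − 6.
Setting these equal: −2p − 4 = p − 6 ⇒ −3p = -2 ⇒ p = 2/3, and the value is (-2)·(2/3) − 4 = -16/3.
For the keeper: with q = P(L), equating Left's and Right's payoffs gives −q − 5 = 2q − 6 ⇒ q = 1/3.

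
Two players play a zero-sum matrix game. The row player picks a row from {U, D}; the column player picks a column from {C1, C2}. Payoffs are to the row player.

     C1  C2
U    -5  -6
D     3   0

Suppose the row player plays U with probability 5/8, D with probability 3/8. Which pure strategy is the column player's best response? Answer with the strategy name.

If the column player plays C1, the row player's expected payoff is (5/8)·(-5) + (3/8)·3 = -2.
If the column player plays C2, the row player's expected payoff is (5/8)·(-6) + (3/8)·0 = -15/4.
The column player minimizes the row player's payoff; the smallest is -15/4, so the best response is C2.

C2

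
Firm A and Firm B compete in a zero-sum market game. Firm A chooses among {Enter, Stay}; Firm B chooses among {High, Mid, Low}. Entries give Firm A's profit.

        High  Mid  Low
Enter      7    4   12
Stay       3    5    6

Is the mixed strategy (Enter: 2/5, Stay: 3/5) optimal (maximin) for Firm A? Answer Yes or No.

Against High this mix gives (2/5)·7 + (3/5)·3 = 23/5.
Against Mid this mix gives (2/5)·4 + (3/5)·5 = 23/5.
Against Low this mix gives (2/5)·12 + (3/5)·6 = 42/5.
All of Firm B's active replies (High, Mid) yield 23/5, and no column does worse for Firm A. The mix makes Firm B indifferent and guarantees 23/5, so it is optimal.

Yes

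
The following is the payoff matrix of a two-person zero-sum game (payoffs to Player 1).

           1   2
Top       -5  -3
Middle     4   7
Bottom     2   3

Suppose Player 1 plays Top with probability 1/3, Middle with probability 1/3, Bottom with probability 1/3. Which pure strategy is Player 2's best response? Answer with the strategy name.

1

If Player 2 plays 1, Player 1's expected payoff is (1/3)·(-5) + (1/3)·4 + (1/3)·2 = 1/3.
If Player 2 plays 2, Player 1's expected payoff is (1/3)·(-3) + (1/3)·7 + (1/3)·3 = 7/3.
Player 2 minimizes Player 1's payoff; the smallest is 1/3, so the best response is 1.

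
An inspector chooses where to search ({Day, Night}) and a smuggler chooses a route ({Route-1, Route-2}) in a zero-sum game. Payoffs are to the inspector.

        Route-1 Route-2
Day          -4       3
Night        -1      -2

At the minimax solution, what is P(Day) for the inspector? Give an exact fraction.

Row minima: Day → -4, Night → -2; maximin = -2.
Column maxima: Route-1 → -1, Route-2 → 3; minimax = -1.
-2 ≠ -1, so there is no saddle point; optimal play is mixed.
Let the inspector play Day with probability p. Expected payoff against Route-1: (-4)p + (-1)(1−p) = −3p − 1; against Route-2: 3p + (-2)(1−p) = 5p − 2.
Setting these equal: −3p − 1 = 5p − 2 ⇒ −8p = -1 ⇒ p = 1/8, and the value is (-3)·(1/8) − 1 = -11/8.
For the smuggler: with q = P(Route-1), equating Day's and Night's payoffs gives −7q + 3 = q − 2 ⇒ q = 5/8.

1/8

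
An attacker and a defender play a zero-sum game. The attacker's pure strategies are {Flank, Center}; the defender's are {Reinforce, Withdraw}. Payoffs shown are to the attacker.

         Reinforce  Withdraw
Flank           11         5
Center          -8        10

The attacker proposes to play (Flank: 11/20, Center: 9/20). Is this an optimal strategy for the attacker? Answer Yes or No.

Against Reinforce this mix gives (11/20)·11 + (9/20)·(-8) = 49/20.
Against Withdraw this mix gives (11/20)·5 + (9/20)·10 = 29/4.
The defender will play Reinforce, holding the attacker to 49/20. Shifting weight toward the row that does better against Reinforce would raise this floor (the equalizing mix achieves 25/4 against both Reinforce and Withdraw), so the proposed strategy is not optimal.

No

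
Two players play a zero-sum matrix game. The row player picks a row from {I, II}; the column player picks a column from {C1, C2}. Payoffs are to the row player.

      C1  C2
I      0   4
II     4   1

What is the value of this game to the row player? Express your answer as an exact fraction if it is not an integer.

16/7

Row minima: I → 0, II → 1; maximin = 1.
Column maxima: C1 → 4, C2 → 4; minimax = 4.
1 ≠ 4, so there is no saddle point; optimal play is mixed.
Let the row player play I with probability p. Expected payoff against C1: 0p + 4(1−p) = −4p + 4; against C2: 4p + 1(1−p) = 3p + 1.
Setting these equal: −4p + 4 = 3p + 1 ⇒ −7p = -3 ⇒ p = 3/7, and the value is (-4)·(3/7) + 4 = 16/7.
For the column player: with q = P(C1), equating I's and II's payoffs gives −4q + 4 = 3q + 1 ⇒ q = 3/7.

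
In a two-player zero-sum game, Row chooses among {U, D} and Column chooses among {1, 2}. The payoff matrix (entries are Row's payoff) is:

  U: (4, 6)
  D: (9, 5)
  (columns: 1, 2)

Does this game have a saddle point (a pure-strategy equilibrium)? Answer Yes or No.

No

Row minima: U → 4, D → 5; maximin = 5.
Column maxima: 1 → 9, 2 → 6; minimax = 6.
5 ≠ 6, so no pure-strategy equilibrium exists.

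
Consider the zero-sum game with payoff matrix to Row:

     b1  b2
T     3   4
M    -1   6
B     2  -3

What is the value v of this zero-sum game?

Row minima: T → 3, M → -1, B → -3; maximin = 3.
Column maxima: b1 → 3, b2 → 6; minimax = 3.
Since maximin = minimax = 3, there is a saddle point and the value is 3.

3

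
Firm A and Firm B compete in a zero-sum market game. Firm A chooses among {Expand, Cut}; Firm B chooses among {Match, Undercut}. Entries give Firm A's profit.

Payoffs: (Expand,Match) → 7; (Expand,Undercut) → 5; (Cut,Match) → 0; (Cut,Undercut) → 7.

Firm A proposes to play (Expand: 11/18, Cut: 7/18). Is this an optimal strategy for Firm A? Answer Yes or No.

No

Against Match this mix gives (11/18)·7 + (7/18)·0 = 77/18.
Against Undercut this mix gives (11/18)·5 + (7/18)·7 = 52/9.
Firm B will play Match, holding Firm A to 77/18. Shifting weight toward the row that does better against Match would raise this floor (the equalizing mix achieves 49/9 against both Match and Undercut), so the proposed strategy is not optimal.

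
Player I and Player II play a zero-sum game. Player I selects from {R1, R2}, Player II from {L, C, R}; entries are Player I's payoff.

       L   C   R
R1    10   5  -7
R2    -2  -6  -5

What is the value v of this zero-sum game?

Row minima: R1 → -7, R2 → -6; maximin = -6.
Column maxima: L → 10, C → 5, R → -5; minimax = -5.
-6 ≠ -5, so there is no saddle point; optimal play is mixed.
L is strictly dominated by C (it gives Player I strictly more in every row), so Player II never plays it.
On the remaining 2×2 (R1, R2 vs C, R):
Let Player I play R1 with probability p. Expected payoff against C: 5p + (-6)(1−p) = 11p − 6; against R: (-7)p + (-5)(1−p) = −2p − 5.
Setting these equal: 11p − 6 = −2p − 5 ⇒ 13p = 1 ⇒ p = 1/13, and the value is (11)·(1/13) − 6 = -67/13.
For Player II: with q = P(C), equating R1's and R2's payoffs gives 12q − 7 = −q − 5 ⇒ q = 2/13.

-67/13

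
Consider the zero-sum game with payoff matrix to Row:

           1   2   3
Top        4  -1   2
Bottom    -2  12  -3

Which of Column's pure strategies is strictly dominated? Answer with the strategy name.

1

3 holds Row's payoff strictly below 1 in every row: 2 < 4, -3 < -2.
So 1 is strictly dominated for Column.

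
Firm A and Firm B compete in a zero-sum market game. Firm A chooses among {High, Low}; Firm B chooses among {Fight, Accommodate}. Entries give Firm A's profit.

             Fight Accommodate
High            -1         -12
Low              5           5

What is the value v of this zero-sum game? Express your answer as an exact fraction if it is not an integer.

5

Row minima: High → -12, Low → 5; maximin = 5.
Column maxima: Fight → 5, Accommodate → 5; minimax = 5.
Since maximin = minimax = 5, there is a saddle point and the value is 5.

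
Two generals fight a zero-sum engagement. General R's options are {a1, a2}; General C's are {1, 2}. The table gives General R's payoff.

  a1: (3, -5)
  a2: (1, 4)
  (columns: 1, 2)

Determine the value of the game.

Row minima: a1 → -5, a2 → 1; maximin = 1.
Column maxima: 1 → 3, 2 → 4; minimax = 3.
1 ≠ 3, so there is no saddle point; optimal play is mixed.
Let General R play a1 with probability p. Expected payoff against 1: 3p + 1(1−p) = 2p + 1; against 2: (-5)p + 4(1−p) = −9p + 4.
Setting these equal: 2p + 1 = −9p + 4 ⇒ 11p = 3 ⇒ p = 3/11, and the value is (2)·(3/11) + 1 = 17/11.
For General C: with q = P(1), equating a1's and a2's payoffs gives 8q − 5 = −3q + 4 ⇒ q = 9/11.

17/11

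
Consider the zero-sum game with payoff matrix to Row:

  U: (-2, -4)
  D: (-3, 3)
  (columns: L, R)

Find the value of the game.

-9/4

Row minima: U → -4, D → -3; maximin = -3.
Column maxima: L → -2, R → 3; minimax = -2.
-3 ≠ -2, so there is no saddle point; optimal play is mixed.
Let Row play U with probability p. Expected payoff against L: (-2)p + (-3)(1−p) = p − 3; against R: (-4)p + 3(1−p) = −7p + 3.
Setting these equal: p − 3 = −7p + 3 ⇒ 8p = 6 ⇒ p = 3/4, and the value is (1)·(3/4) − 3 = -9/4.
For Column: with q = P(L), equating U's and D's payoffs gives 2q − 4 = −6q + 3 ⇒ q = 7/8.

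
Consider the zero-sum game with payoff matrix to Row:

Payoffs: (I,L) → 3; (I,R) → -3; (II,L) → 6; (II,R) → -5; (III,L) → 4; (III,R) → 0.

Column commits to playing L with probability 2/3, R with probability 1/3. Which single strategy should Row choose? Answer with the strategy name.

III

Expected payoff of I: (2/3)·3 + (1/3)·(-3) = 1.
Expected payoff of II: (2/3)·6 + (1/3)·(-5) = 7/3.
Expected payoff of III: (2/3)·4 + (1/3)·0 = 8/3.
The largest is 8/3, so Row's best response is III.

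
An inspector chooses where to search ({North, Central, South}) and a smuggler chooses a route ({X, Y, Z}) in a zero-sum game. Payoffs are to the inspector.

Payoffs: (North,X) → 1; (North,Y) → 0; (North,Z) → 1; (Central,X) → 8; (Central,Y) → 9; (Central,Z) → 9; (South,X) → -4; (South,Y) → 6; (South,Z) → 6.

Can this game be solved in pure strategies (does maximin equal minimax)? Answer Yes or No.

Row minima: North → 0, Central → 8, South → -4; maximin = 8.
Column maxima: X → 8, Y → 9, Z → 9; minimax = 8.
maximin = minimax = 8, so a saddle point exists.

Yes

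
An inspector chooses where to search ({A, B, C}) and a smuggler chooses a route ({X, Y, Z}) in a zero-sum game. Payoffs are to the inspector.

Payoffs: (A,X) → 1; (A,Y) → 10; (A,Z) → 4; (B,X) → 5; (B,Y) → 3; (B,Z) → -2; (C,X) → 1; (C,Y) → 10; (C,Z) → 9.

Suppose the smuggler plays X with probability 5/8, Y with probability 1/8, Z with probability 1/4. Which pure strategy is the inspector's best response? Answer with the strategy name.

Expected payoff of A: (5/8)·1 + (1/8)·10 + (1/4)·4 = 23/8.
Expected payoff of B: (5/8)·5 + (1/8)·3 + (1/4)·(-2) = 3.
Expected payoff of C: (5/8)·1 + (1/8)·10 + (1/4)·9 = 33/8.
The largest is 33/8, so the inspector's best response is C.

C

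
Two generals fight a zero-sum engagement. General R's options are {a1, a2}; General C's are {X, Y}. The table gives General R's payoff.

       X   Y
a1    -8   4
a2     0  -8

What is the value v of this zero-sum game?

-16/5

Row minima: a1 → -8, a2 → -8; maximin = -8.
Column maxima: X → 0, Y → 4; minimax = 0.
-8 ≠ 0, so there is no saddle point; optimal play is mixed.
Let General R play a1 with probability p. Expected payoff against X: (-8)p + 0(1−p) = −8p; against Y: 4p + (-8)(1−p) = 12p − 8.
Setting these equal: −8p = 12p − 8 ⇒ −20p = -8 ⇒ p = 2/5, and the value is (-8)·(2/5) = -16/5.
For General C: with q = P(X), equating a1's and a2's payoffs gives −12q + 4 = 8q − 8 ⇒ q = 3/5.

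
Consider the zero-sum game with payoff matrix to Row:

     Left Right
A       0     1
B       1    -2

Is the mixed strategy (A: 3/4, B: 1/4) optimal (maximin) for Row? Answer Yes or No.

Yes

Against Left this mix gives (3/4)·0 + (1/4)·1 = 1/4.
Against Right this mix gives (3/4)·1 + (1/4)·(-2) = 1/4.
All of Column's active replies (Left, Right) yield 1/4, and no column does worse for Row. The mix makes Column indifferent and guarantees 1/4, so it is optimal.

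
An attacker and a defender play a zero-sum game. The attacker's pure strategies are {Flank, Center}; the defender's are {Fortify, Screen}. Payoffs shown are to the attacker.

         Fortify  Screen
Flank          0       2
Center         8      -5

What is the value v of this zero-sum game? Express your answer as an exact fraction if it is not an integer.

Row minima: Flank → 0, Center → -5; maximin = 0.
Column maxima: Fortify → 8, Screen → 2; minimax = 2.
0 ≠ 2, so there is no saddle point; optimal play is mixed.
Let the attacker play Flank with probability p. Expected payoff against Fortify: 0p + 8(1−p) = −8p + 8; against Screen: 2p + (-5)(1−p) = 7p − 5.
Setting these equal: −8p + 8 = 7p − 5 ⇒ −15p = -13 ⇒ p = 13/15, and the value is (-8)·(13/15) + 8 = 16/15.
For the defender: with q = P(Fortify), equating Flank's and Center's payoffs gives −2q + 2 = 13q − 5 ⇒ q = 7/15.

16/15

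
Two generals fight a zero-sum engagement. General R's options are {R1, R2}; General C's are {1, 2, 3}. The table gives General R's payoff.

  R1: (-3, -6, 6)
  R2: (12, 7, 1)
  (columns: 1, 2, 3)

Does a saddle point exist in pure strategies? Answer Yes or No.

No

Row minima: R1 → -6, R2 → 1; maximin = 1.
Column maxima: 1 → 12, 2 → 7, 3 → 6; minimax = 6.
1 ≠ 6, so no pure-strategy equilibrium exists.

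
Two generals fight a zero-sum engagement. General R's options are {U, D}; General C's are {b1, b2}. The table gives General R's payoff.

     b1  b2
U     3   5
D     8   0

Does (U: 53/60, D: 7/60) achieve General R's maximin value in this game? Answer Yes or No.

No

Against b1 this mix gives (53/60)·3 + (7/60)·8 = 43/12.
Against b2 this mix gives (53/60)·5 + (7/60)·0 = 53/12.
General C will play b1, holding General R to 43/12. Shifting weight toward the row that does better against b1 would raise this floor (the equalizing mix achieves 4 against both b1 and b2), so the proposed strategy is not optimal.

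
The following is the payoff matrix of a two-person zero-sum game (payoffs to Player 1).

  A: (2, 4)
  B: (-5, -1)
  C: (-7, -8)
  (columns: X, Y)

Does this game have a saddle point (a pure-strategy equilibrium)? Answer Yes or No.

Yes

Row minima: A → 2, B → -5, C → -8; maximin = 2.
Column maxima: X → 2, Y → 4; minimax = 2.
maximin = minimax = 2, so a saddle point exists.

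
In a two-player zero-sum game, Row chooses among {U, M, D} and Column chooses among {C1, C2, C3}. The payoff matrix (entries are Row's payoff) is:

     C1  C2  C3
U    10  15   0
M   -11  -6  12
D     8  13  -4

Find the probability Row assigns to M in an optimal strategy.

Row minima: U → 0, M → -11, D → -4; maximin = 0.
Column maxima: C1 → 10, C2 → 15, C3 → 12; minimax = 10.
0 ≠ 10, so there is no saddle point; optimal play is mixed.
D is strictly dominated by U, so Row never plays it.
C2 is strictly dominated by C1 (it gives Row strictly more in every row), so Column never plays it.
On the remaining 2×2 (U, M vs C1, C3):
Let Row play U with probability p. Expected payoff against C1: 10p + (-11)(1−p) = 21p − 11; against C3: 0p + 12(1−p) = −12p + 12.
Setting these equal: 21p − 11 = −12p + 12 ⇒ 33p = 23 ⇒ p = 23/33, and the value is (21)·(23/33) − 11 = 40/11.
For Column: with q = P(C1), equating U's and M's payoffs gives 10q = −23q + 12 ⇒ q = 4/11.

10/33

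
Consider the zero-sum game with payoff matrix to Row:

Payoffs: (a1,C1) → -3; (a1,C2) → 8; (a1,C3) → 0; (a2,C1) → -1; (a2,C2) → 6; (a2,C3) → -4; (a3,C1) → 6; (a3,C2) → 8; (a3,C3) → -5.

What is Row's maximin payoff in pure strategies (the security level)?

Row minima: a1 → -3, a2 → -4, a3 → -5.
The best of these is -3.

-3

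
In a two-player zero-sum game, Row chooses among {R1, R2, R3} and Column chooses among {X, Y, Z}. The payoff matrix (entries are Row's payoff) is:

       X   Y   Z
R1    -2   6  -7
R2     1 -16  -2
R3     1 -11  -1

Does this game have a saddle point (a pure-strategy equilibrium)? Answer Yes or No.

No

Row minima: R1 → -7, R2 → -16, R3 → -11; maximin = -7.
Column maxima: X → 1, Y → 6, Z → -1; minimax = -1.
-7 ≠ -1, so no pure-strategy equilibrium exists.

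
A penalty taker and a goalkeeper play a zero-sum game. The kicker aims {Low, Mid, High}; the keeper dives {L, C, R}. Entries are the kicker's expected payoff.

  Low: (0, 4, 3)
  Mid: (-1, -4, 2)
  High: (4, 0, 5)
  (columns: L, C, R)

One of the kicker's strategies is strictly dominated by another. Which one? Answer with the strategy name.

Low gives a strictly higher payoff than Mid against every column: 0 > -1, 4 > -4, 3 > 2.
So Mid is strictly dominated and the kicker never plays it.

Mid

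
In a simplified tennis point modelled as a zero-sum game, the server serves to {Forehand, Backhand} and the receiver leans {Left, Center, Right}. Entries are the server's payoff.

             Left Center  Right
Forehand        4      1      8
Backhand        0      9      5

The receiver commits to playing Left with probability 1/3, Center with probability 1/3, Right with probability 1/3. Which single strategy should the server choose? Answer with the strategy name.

Expected payoff of Forehand: (1/3)·4 + (1/3)·1 + (1/3)·8 = 13/3.
Expected payoff of Backhand: (1/3)·0 + (1/3)·9 + (1/3)·5 = 14/3.
The largest is 14/3, so the server's best response is Backhand.

Backhand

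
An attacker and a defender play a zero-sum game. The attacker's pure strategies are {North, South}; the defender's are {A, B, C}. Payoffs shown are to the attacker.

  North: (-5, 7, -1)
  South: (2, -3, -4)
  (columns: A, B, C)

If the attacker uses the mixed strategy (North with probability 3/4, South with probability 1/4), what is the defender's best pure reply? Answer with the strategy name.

If the defender plays A, the attacker's expected payoff is (3/4)·(-5) + (1/4)·2 = -13/4.
If the defender plays B, the attacker's expected payoff is (3/4)·7 + (1/4)·(-3) = 9/2.
If the defender plays C, the attacker's expected payoff is (3/4)·(-1) + (1/4)·(-4) = -7/4.
The defender minimizes the attacker's payoff; the smallest is -13/4, so the best response is A.

A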